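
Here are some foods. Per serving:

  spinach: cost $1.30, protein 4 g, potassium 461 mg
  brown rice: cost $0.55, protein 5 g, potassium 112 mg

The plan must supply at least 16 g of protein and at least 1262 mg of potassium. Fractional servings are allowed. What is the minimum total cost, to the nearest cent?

With two linear requirements the optimum uses one or two foods; enumerate the corners.
spinach only: max(16/4, 1262/461) = 4 servings → $5.20.
brown rice only: max(16/5, 1262/112) = 11.27 servings → $6.20.
spinach + brown rice with both tight: 2.433 servings and 1.254 servings → $3.85.
The minimum over all feasible corners is $3.85.

$3.85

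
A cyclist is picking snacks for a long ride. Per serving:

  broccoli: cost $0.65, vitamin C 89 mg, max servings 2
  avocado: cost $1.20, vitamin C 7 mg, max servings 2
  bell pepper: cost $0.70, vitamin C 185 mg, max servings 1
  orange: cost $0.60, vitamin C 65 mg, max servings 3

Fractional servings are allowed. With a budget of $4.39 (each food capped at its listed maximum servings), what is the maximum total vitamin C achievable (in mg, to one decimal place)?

Vitamin C per dollar: bell pepper 264.3, broccoli 136.9, orange 108.3, avocado 5.833.
Take 1 serving of bell pepper: spends $0.70, +185.0 mg vitamin C (running total 185.0 mg).
Take 2 servings of broccoli: spends $1.30, +178.0 mg vitamin C (running total 363.0 mg).
Take 3 servings of orange: spends $1.80, +195.0 mg vitamin C (running total 558.0 mg).
Take 0.4917 servings of avocado: spends $0.59, +3.4 mg vitamin C (running total 561.4 mg).
Greedy by best ratio exhausts the cost allowance optimally: 561.4 mg.

561.4 mg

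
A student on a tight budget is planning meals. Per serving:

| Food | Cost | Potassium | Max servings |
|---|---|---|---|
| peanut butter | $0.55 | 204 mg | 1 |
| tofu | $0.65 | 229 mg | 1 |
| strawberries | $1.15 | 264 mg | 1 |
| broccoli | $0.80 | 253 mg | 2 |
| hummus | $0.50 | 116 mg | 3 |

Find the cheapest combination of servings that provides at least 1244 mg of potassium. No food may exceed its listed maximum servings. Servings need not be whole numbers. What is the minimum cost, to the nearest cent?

Cost per mg of potassium: peanut butter $0.0027, tofu $0.0028, broccoli $0.0032, hummus $0.0043, strawberries $0.0044.
Take 1 serving of peanut butter: +204.0 mg potassium for $0.55 (total $0.55, still need 1040.0 mg).
Take 1 serving of tofu: +229.0 mg potassium for $0.65 (total $1.20, still need 811.0 mg).
Take 2 servings of broccoli: +506.0 mg potassium for $1.60 (total $2.80, still need 305.0 mg).
Take 2.629 servings of hummus: +305.0 mg potassium for $1.31 (total $4.11, still need 0.0 mg).
Filling from the cheapest source first is optimal under one linear minimum: $4.11.

$4.11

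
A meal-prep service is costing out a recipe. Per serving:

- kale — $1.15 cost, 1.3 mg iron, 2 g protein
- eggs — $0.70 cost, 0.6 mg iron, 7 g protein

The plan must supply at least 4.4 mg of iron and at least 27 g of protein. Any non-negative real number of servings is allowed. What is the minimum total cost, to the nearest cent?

With two linear requirements the optimum uses one or two foods; enumerate the corners.
kale only: max(4.4/1.3, 27/2) = 13.5 servings → $15.53.
eggs only: max(4.4/0.6, 27/7) = 7.333 servings → $5.13.
kale + eggs with both tight: 1.848 servings and 3.329 servings → $4.46.
Cheapest feasible corner: $4.46.

$4.46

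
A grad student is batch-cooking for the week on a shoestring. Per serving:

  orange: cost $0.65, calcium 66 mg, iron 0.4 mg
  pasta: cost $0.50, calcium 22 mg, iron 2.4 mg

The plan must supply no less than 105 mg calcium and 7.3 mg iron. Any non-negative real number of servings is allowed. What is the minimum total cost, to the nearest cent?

$1.87

Compare the cost at each extreme point of the feasible region.
orange only: max(105/66, 7.3/0.4) = 18.25 servings → $11.86.
pasta only: max(105/22, 7.3/2.4) = 4.773 servings → $2.39.
orange + pasta with both tight: 0.611 servings and 2.94 servings → $1.87.
Cheapest feasible corner: $1.87.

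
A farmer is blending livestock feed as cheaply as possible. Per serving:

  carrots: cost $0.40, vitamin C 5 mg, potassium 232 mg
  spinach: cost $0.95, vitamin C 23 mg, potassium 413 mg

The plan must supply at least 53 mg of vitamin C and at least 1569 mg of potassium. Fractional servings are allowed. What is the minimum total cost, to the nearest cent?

Minimising a linear cost over {vitamin C ≥ 53, potassium ≥ 1569, servings ≥ 0} — the optimum is at a vertex, using one or two foods.
carrots only: max(53/5, 1569/232) = 10.6 servings → $4.24.
spinach only: max(53/23, 1569/413) = 3.799 servings → $3.61.
carrots + spinach with both tight: 4.341 servings and 1.361 servings → $3.03.
The minimum over all feasible corners is $3.03.

$3.03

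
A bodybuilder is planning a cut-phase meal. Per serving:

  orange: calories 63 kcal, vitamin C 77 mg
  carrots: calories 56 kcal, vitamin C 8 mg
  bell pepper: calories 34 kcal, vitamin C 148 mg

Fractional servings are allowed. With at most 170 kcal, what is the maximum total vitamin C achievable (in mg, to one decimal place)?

740.0 mg

Vitamin C per kcal: bell pepper 4.353, orange 1.222, carrots 0.1429.
With no serving limits, spend the whole calories allowance on bell pepper: 170 kcal / 34 kcal × 148 mg = 740.0 mg.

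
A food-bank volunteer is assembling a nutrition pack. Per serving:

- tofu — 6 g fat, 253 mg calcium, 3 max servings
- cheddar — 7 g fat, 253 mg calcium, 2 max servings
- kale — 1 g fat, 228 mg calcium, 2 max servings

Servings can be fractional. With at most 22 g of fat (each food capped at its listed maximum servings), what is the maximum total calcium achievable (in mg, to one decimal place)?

1287.3 mg

Calcium per g fat: kale 228, tofu 42.17, cheddar 36.14.
Take 2 servings of kale: uses 2 g fat, +456.0 mg calcium (running total 456.0 mg).
Take 3 servings of tofu: uses 18 g fat, +759.0 mg calcium (running total 1215.0 mg).
Take 0.2857 servings of cheddar: uses 2 g fat, +72.3 mg calcium (running total 1287.3 mg).
Filling greedily by calcium-per-g fat is optimal for one linear limit, giving 1287.3 mg.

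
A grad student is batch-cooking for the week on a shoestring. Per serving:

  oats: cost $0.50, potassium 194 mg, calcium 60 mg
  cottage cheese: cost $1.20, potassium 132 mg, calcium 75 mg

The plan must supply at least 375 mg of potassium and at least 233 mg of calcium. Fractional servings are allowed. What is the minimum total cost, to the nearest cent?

For a min-cost LP with two ≥-constraints, a basic feasible solution has at most two positive variables.
oats only: max(375/194, 233/60) = 3.883 servings → $1.94.
cottage cheese only: max(375/132, 233/75) = 3.107 servings → $3.73.
oats + cottage cheese: intersection lies outside the first quadrant.
So the least-cost plan costs $1.94.

$1.94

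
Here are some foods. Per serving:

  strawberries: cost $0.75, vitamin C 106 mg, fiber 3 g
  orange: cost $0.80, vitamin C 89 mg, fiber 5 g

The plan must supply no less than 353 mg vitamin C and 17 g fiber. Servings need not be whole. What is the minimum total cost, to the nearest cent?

The cheapest plan sits at a corner of the feasible region — with two constraints it uses at most two foods.
strawberries only: max(353/106, 17/3) = 5.667 servings → $4.25.
orange only: max(353/89, 17/5) = 3.966 servings → $3.17.
strawberries + orange with both tight: 0.9582 servings and 2.825 servings → $2.98.
Cheapest feasible corner: $2.98.

$2.98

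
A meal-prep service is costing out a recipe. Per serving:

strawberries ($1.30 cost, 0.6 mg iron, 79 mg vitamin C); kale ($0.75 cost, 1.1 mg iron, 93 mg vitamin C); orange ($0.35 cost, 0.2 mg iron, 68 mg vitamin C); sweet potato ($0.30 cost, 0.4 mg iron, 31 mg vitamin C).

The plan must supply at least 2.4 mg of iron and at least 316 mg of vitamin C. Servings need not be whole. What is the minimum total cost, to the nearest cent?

For a min-cost LP with two ≥-constraints, a basic feasible solution has at most two positive variables.
strawberries only: max(2.4/0.6, 316/79) = 4 servings → $5.20.
kale only: max(2.4/1.1, 316/93) = 3.398 servings → $2.55.
orange only: max(2.4/0.2, 316/68) = 12 servings → $4.20.
sweet potato only: max(2.4/0.4, 316/31) = 10.19 servings → $3.06.
strawberries + kale with both tight: 4 servings and 0 servings → $5.20.
strawberries + orange with both tight: 4 servings and 0 servings → $5.20.
strawberries + sweet potato with both tight: 4 servings and 0 servings → $5.20.
kale + orange with both tight: 1.779 servings and 2.214 servings → $2.11.
kale + sweet potato: the both-tight solution has a negative serving — not a feasible corner.
orange + sweet potato with both tight: 2.476 servings and 4.762 servings → $2.30.
The minimum over all feasible corners is $2.11.

$2.11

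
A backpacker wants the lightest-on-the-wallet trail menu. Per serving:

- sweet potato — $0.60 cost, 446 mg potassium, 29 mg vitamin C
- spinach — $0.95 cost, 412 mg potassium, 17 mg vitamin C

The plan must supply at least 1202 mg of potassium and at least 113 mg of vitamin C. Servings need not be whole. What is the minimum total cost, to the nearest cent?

Minimising a linear cost over {potassium ≥ 1202, vitamin C ≥ 113, servings ≥ 0} — the optimum is at a vertex, using one or two foods.
sweet potato only: max(1202/446, 113/29) = 3.897 servings → $2.34.
spinach only: max(1202/412, 113/17) = 6.647 servings → $6.31.
sweet potato + spinach with both targets exact would need a negative amount; discard.
So the least-cost plan costs $2.34.

$2.34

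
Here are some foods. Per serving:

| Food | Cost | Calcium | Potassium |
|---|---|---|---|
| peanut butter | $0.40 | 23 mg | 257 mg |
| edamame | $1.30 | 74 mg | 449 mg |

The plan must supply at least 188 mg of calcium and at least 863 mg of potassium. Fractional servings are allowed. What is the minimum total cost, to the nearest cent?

$3.27

A basic optimal solution has at most two foods positive. Try each food alone and each pair with both targets met exactly.
peanut butter only: max(188/23, 863/257) = 8.174 servings → $3.27.
edamame only: max(188/74, 863/449) = 2.541 servings → $3.30.
peanut butter + edamame: intersection lies outside the first quadrant.
So the least-cost plan costs $3.27.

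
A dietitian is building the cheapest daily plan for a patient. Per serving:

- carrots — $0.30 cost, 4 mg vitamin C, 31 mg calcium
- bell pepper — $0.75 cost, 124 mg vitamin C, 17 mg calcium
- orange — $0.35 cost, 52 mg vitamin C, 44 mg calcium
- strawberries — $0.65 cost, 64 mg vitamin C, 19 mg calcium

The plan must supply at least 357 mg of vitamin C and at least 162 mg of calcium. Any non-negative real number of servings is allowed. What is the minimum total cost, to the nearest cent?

$2.27

Minimising a linear cost over {vitamin C ≥ 357, calcium ≥ 162, servings ≥ 0} — the optimum is at a vertex, using one or two foods.
carrots only: max(357/4, 162/31) = 89.25 servings → $26.77.
bell pepper only: max(357/124, 162/17) = 9.529 servings → $7.15.
orange only: max(357/52, 162/44) = 6.865 servings → $2.40.
strawberries only: max(357/64, 162/19) = 8.526 servings → $5.54.
carrots + bell pepper with both tight: 3.713 servings and 2.759 servings → $3.18.
carrots + orange with both targets exact would need a negative amount; discard.
carrots + strawberries with both tight: 1.879 servings and 5.461 servings → $4.11.
bell pepper + orange with both tight: 1.593 servings and 3.066 servings → $2.27.
bell pepper + strawberries: intersection lies outside the first quadrant.
orange + strawberries with both tight: 1.961 servings and 3.985 servings → $3.28.
So the least-cost plan costs $2.27.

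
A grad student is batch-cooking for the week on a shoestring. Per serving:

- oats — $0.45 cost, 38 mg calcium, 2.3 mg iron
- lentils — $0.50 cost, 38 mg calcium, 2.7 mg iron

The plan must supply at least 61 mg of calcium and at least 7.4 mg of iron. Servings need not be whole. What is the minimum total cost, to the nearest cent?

oats only: max(61/38, 7.4/2.3) = 3.217 servings → $1.45.
lentils only: max(61/38, 7.4/2.7) = 2.741 servings → $1.37.
oats + lentils: the both-tight solution has a negative serving — not a feasible corner.
The minimum over all feasible corners is $1.37.

$1.37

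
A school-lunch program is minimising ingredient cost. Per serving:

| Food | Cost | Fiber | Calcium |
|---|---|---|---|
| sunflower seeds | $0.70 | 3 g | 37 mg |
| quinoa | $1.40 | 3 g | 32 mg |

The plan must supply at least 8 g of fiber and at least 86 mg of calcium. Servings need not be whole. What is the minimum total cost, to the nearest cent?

For a min-cost LP with two ≥-constraints, a basic feasible solution has at most two positive variables.
sunflower seeds only: max(8/3, 86/37) = 2.667 servings → $1.87.
quinoa only: max(8/3, 86/32) = 2.688 servings → $3.76.
sunflower seeds + quinoa with both tight: 0.1333 servings and 2.533 servings → $3.64.
The minimum over all feasible corners is $1.87.

$1.87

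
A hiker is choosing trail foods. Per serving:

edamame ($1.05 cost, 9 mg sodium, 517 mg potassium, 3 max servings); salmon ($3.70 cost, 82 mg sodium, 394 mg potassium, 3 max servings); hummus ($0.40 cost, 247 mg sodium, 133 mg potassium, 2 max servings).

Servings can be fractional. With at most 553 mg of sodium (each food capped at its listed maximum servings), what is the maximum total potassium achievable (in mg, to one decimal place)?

2883.8 mg

Potassium per mg sodium: edamame 57.44, salmon 4.805, hummus 0.5385.
Take 3 servings of edamame: uses 27 mg sodium, +1551.0 mg potassium (running total 1551.0 mg).
Take 3 servings of salmon: uses 246 mg sodium, +1182.0 mg potassium (running total 2733.0 mg).
Take 1.134 servings of hummus: uses 280 mg sodium, +150.8 mg potassium (running total 2883.8 mg).
Greedy by best ratio exhausts the sodium allowance optimally: 2883.8 mg.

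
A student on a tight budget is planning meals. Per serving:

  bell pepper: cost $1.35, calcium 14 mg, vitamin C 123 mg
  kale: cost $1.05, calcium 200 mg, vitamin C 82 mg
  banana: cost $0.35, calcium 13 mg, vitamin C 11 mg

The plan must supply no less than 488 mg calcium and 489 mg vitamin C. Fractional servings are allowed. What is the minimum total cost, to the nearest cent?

The cheapest plan sits at a corner of the feasible region — with two constraints it uses at most two foods.
bell pepper only: max(488/14, 489/123) = 34.86 servings → $47.06.
kale only: max(488/200, 489/82) = 5.963 servings → $6.26.
banana only: max(488/13, 489/11) = 44.45 servings → $15.56.
bell pepper + kale with both tight: 2.464 servings and 2.268 servings → $5.71.
bell pepper + banana with both tight: 0.6844 servings and 36.8 servings → $13.80.
kale + banana with both targets exact would need a negative amount; discard.
So the least-cost plan costs $5.71.

$5.71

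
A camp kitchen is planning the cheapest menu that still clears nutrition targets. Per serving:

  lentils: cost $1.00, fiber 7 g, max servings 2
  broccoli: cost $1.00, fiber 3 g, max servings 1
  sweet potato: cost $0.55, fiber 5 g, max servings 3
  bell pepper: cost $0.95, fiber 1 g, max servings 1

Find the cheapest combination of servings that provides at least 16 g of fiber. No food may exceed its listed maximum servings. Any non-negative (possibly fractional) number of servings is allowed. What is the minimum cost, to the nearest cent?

Cost per g of fiber: sweet potato $0.1100, lentils $0.1429, broccoli $0.3333, bell pepper $0.9500.
Take 3 servings of sweet potato: +15.0 g fiber for $1.65 (total $1.65, still need 1.0 g).
Take 0.1429 servings of lentils: +1.0 g fiber for $0.14 (total $1.79, still need 0.0 g).
Filling from the cheapest source first is optimal under one linear minimum: $1.79.

$1.79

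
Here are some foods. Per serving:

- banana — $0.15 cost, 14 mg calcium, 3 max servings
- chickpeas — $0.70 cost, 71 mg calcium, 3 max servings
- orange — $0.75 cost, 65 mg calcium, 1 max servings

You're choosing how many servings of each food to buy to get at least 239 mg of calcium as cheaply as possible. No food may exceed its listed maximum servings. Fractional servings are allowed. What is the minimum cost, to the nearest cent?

$2.38

Cost per mg of calcium: chickpeas $0.0099, banana $0.0107, orange $0.0115.
Take 3 servings of chickpeas: +213.0 mg calcium for $2.10 (total $2.10, still need 26.0 mg).
Take 1.857 servings of banana: +26.0 mg calcium for $0.28 (total $2.38, still need 0.0 mg).
Greedy by cheapest-per-mg is optimal for a single linear constraint, so the minimum cost is $2.38.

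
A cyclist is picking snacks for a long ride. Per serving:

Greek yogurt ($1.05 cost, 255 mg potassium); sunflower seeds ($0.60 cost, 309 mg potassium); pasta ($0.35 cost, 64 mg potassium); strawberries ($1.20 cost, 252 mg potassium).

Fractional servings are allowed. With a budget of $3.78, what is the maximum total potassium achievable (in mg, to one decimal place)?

1946.7 mg

Potassium per dollar: sunflower seeds 515, Greek yogurt 242.9, strawberries 210, pasta 182.9.
With no serving limits, spend the whole cost allowance on sunflower seeds: $3.78 / $0.60 × 309 mg = 1946.7 mg.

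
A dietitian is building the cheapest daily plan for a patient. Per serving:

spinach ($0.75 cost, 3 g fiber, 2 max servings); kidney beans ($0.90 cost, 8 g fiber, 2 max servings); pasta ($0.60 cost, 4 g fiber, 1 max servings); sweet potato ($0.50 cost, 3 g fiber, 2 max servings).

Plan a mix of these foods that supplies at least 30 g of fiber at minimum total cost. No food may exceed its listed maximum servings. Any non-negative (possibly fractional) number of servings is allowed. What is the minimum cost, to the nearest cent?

Cost per g of fiber: kidney beans $0.1125, pasta $0.1500, sweet potato $0.1667, spinach $0.2500.
Take 2 servings of kidney beans: +16.0 g fiber for $1.80 (total $1.80, still need 14.0 g).
Take 1 serving of pasta: +4.0 g fiber for $0.60 (total $2.40, still need 10.0 g).
Take 2 servings of sweet potato: +6.0 g fiber for $1.00 (total $3.40, still need 4.0 g).
Take 1.333 servings of spinach: +4.0 g fiber for $1.00 (total $4.40, still need 0.0 g).
Greedy by cheapest-per-g is optimal for a single linear constraint, so the minimum cost is $4.40.

$4.40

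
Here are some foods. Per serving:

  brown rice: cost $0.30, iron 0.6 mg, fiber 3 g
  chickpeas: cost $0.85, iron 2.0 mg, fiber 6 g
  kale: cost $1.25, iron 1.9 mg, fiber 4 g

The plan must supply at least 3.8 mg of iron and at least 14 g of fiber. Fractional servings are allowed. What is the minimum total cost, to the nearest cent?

$1.71

This is a tiny linear program; its minimum lies at a vertex of the feasible set. List the vertices and price them.
brown rice only: max(3.8/0.6, 14/3) = 6.333 servings → $1.90.
chickpeas only: max(3.8/2.0, 14/6) = 2.333 servings → $1.98.
kale only: max(3.8/1.9, 14/4) = 3.5 servings → $4.38.
brown rice + chickpeas with both tight: 2.167 servings and 1.25 servings → $1.71.
brown rice + kale with both tight: 3.455 servings and 0.9091 servings → $2.17.
chickpeas + kale with both targets exact would need a negative amount; discard.
The minimum over all feasible corners is $1.71.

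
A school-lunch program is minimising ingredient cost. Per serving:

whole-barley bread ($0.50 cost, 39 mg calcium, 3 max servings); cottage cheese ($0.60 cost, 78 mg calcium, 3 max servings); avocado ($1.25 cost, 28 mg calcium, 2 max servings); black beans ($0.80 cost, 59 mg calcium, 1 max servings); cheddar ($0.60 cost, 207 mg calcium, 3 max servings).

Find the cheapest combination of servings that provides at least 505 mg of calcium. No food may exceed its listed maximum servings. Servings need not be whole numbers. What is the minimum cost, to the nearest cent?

Cost per mg of calcium: cheddar $0.0029, cottage cheese $0.0077, whole-barley bread $0.0128, black beans $0.0136, avocado $0.0446.
Take 2.44 servings of cheddar: +505.0 mg calcium for $1.46 (total $1.46, still need 0.0 mg).
Greedy by cheapest-per-mg is optimal for a single linear constraint, so the minimum cost is $1.46.

$1.46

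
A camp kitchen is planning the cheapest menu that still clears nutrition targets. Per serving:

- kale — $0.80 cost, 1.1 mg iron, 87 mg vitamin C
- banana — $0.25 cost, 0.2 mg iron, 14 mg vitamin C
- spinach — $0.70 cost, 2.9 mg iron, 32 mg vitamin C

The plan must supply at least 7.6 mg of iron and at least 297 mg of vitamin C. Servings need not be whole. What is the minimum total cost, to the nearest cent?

$3.36

With two linear requirements the optimum uses one or two foods; enumerate the corners.
kale only: max(7.6/1.1, 297/87) = 6.909 servings → $5.53.
banana only: max(7.6/0.2, 297/14) = 38 servings → $9.50.
spinach only: max(7.6/2.9, 297/32) = 9.281 servings → $6.50.
kale + banana: intersection lies outside the first quadrant.
kale + spinach with both tight: 2.847 servings and 1.541 servings → $3.36.
banana + spinach with both tight: 18.07 servings and 1.374 servings → $5.48.
So the least-cost plan costs $3.36.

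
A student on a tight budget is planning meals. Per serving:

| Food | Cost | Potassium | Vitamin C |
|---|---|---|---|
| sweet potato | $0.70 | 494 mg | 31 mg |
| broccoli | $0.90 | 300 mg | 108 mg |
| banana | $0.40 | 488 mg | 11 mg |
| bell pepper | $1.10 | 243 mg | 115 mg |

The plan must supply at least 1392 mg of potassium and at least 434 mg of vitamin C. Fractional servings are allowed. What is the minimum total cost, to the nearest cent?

sweet potato only: max(1392/494, 434/31) = 14 servings → $9.80.
broccoli only: max(1392/300, 434/108) = 4.64 servings → $4.18.
banana only: max(1392/488, 434/11) = 39.45 servings → $15.78.
bell pepper only: max(1392/243, 434/115) = 5.728 servings → $6.30.
sweet potato + broccoli with both tight: 0.4571 servings and 3.887 servings → $3.82.
sweet potato + banana: the both-tight solution has a negative serving — not a feasible corner.
sweet potato + bell pepper with both tight: 1.108 servings and 3.475 servings → $4.60.
broccoli + banana with both tight: 3.977 servings and 0.4076 servings → $3.74.
broccoli + bell pepper: intersection lies outside the first quadrant.
banana + bell pepper with both tight: 1.022 servings and 3.676 servings → $4.45.
The minimum over all feasible corners is $3.74.

$3.74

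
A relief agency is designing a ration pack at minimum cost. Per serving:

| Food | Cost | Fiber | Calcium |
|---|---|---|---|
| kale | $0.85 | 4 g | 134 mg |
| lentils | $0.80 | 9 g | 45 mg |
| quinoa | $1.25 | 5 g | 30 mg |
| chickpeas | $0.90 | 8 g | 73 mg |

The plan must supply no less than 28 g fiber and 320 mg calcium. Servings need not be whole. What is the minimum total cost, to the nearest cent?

$3.27

A basic optimal solution has at most two foods positive. Try each food alone and each pair with both targets met exactly.
kale only: max(28/4, 320/134) = 7 servings → $5.95.
lentils only: max(28/9, 320/45) = 7.111 servings → $5.69.
quinoa only: max(28/5, 320/30) = 10.67 servings → $13.33.
chickpeas only: max(28/8, 320/73) = 4.384 servings → $3.95.
kale + lentils with both tight: 1.579 servings and 2.409 servings → $3.27.
kale + quinoa with both tight: 1.382 servings and 4.495 servings → $6.79.
kale + chickpeas with both tight: 0.6615 servings and 3.169 servings → $3.41.
lentils + quinoa: the both-tight solution has a negative serving — not a feasible corner.
lentils + chickpeas with both targets exact would need a negative amount; discard.
quinoa + chickpeas: the both-tight solution has a negative serving — not a feasible corner.
So the least-cost plan costs $3.27.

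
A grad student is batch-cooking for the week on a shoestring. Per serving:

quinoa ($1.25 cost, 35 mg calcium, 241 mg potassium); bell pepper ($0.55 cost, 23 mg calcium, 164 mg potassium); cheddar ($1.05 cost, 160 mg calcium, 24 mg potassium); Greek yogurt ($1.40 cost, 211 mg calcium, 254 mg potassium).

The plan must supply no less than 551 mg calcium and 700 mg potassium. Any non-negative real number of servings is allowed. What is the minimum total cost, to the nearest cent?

With two linear requirements the optimum uses one or two foods; enumerate the corners.
quinoa only: max(551/35, 700/241) = 15.74 servings → $19.68.
bell pepper only: max(551/23, 700/164) = 23.96 servings → $13.18.
cheddar only: max(551/160, 700/24) = 29.17 servings → $30.62.
Greek yogurt only: max(551/211, 700/254) = 2.756 servings → $3.86.
quinoa + bell pepper: the both-tight solution has a negative serving — not a feasible corner.
quinoa + cheddar with both tight: 2.619 servings and 2.871 servings → $6.29.
quinoa + Greek yogurt with both tight: 0.1846 servings and 2.581 servings → $3.84.
bell pepper + cheddar with both tight: 3.845 servings and 2.891 servings → $5.15.
bell pepper + Greek yogurt with both tight: 0.2693 servings and 2.582 servings → $3.76.
cheddar + Greek yogurt: the both-tight solution has a negative serving — not a feasible corner.
So the least-cost plan costs $3.76.

$3.76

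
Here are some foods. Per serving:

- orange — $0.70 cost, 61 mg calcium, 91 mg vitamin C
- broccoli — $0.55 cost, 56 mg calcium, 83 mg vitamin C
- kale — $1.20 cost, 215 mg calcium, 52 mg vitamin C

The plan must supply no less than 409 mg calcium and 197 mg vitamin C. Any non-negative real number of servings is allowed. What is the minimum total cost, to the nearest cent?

$2.62

An LP optimum is at a vertex; with two nutrient constraints at most two foods are used. Check each candidate.
orange only: max(409/61, 197/91) = 6.705 servings → $4.69.
broccoli only: max(409/56, 197/83) = 7.304 servings → $4.02.
kale only: max(409/215, 197/52) = 3.788 servings → $4.55.
orange + broccoli: intersection lies outside the first quadrant.
orange + kale with both tight: 1.286 servings and 1.537 servings → $2.75.
broccoli + kale with both tight: 1.412 servings and 1.535 servings → $2.62.
So the least-cost plan costs $2.62.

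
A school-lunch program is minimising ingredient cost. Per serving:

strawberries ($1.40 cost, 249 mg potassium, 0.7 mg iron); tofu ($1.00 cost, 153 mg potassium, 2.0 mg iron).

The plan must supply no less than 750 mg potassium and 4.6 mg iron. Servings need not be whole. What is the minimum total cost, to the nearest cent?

Check every corner: each single food scaled to meet both minima, and each pair solved so both constraints bind.
strawberries only: max(750/249, 4.6/0.7) = 6.571 servings → $9.20.
tofu only: max(750/153, 4.6/2.0) = 4.902 servings → $4.90.
strawberries + tofu with both tight: 2.037 servings and 1.587 servings → $4.44.
Cheapest feasible corner: $4.44.

$4.44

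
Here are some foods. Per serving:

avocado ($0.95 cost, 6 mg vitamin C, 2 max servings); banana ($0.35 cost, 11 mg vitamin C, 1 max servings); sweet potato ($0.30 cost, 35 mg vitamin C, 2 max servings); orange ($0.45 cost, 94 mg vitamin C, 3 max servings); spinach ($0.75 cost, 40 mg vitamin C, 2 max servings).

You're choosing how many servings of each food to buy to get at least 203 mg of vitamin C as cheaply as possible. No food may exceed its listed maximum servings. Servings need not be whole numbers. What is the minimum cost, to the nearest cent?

Cost per mg of vitamin C: orange $0.0048, sweet potato $0.0086, spinach $0.0187, banana $0.0318, avocado $0.1583.
Take 2.16 servings of orange: +203.0 mg vitamin C for $0.97 (total $0.97, still need 0.0 mg).
Greedy by cheapest-per-mg is optimal for a single linear constraint, so the minimum cost is $0.97.

$0.97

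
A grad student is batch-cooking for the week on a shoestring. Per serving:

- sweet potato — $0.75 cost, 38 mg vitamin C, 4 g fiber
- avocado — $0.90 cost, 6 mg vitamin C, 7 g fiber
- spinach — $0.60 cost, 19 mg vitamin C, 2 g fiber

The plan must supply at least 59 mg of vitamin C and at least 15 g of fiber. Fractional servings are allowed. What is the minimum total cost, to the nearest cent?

$2.24

Compare the cost at each extreme point of the feasible region.
sweet potato only: max(59/38, 15/4) = 3.75 servings → $2.81.
avocado only: max(59/6, 15/7) = 9.833 servings → $8.85.
spinach only: max(59/19, 15/2) = 7.5 servings → $4.50.
sweet potato + avocado with both tight: 1.335 servings and 1.38 servings → $2.24.
sweet potato + spinach (both tight): parallel constraints — no distinct corner.
avocado + spinach with both tight: 1.38 servings and 2.669 servings → $2.84.
So the least-cost plan costs $2.24.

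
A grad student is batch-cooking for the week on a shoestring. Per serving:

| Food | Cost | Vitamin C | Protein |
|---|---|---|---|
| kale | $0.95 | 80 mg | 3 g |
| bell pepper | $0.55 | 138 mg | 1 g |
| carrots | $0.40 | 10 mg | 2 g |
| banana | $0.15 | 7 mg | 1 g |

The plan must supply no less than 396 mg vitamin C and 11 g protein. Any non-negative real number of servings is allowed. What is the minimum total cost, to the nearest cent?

An LP optimum is at a vertex; with two nutrient constraints at most two foods are used. Check each candidate.
kale only: max(396/80, 11/3) = 4.95 servings → $4.70.
bell pepper only: max(396/138, 11/1) = 11 servings → $6.05.
carrots only: max(396/10, 11/2) = 39.6 servings → $15.84.
banana only: max(396/7, 11/1) = 56.57 servings → $8.49.
kale + bell pepper with both tight: 3.359 servings and 0.9222 servings → $3.70.
kale + carrots with both targets exact would need a negative amount; discard.
kale + banana: intersection lies outside the first quadrant.
bell pepper + carrots with both tight: 2.564 servings and 4.218 servings → $3.10.
bell pepper + banana with both tight: 2.435 servings and 8.565 servings → $2.62.
carrots + banana: the both-tight solution has a negative serving — not a feasible corner.
The minimum over all feasible corners is $2.62.

$2.62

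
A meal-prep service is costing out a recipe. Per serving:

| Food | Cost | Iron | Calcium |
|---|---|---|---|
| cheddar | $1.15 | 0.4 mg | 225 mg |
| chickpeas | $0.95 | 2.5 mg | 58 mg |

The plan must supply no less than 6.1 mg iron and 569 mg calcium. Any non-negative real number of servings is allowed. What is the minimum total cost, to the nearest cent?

Compare the cost at each extreme point of the feasible region.
cheddar only: max(6.1/0.4, 569/225) = 15.25 servings → $17.54.
chickpeas only: max(6.1/2.5, 569/58) = 9.81 servings → $9.32.
cheddar + chickpeas with both tight: 1.982 servings and 2.123 servings → $4.30.
So the least-cost plan costs $4.30.

$4.30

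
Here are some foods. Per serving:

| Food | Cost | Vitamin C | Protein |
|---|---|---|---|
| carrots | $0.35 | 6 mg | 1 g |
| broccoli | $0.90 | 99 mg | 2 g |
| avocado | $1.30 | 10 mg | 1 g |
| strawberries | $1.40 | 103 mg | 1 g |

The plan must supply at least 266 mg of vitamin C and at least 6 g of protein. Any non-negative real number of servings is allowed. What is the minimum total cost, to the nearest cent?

carrots only: max(266/6, 6/1) = 44.33 servings → $15.52.
broccoli only: max(266/99, 6/2) = 3 servings → $2.70.
avocado only: max(266/10, 6/1) = 26.6 servings → $34.58.
strawberries only: max(266/103, 6/1) = 6 servings → $8.40.
carrots + broccoli with both tight: 0.7126 servings and 2.644 servings → $2.63.
carrots + avocado: intersection lies outside the first quadrant.
carrots + strawberries with both tight: 3.629 servings and 2.371 servings → $4.59.
broccoli + avocado with both tight: 2.608 servings and 0.7848 servings → $3.37.
broccoli + strawberries: intersection lies outside the first quadrant.
avocado + strawberries with both tight: 3.785 servings and 2.215 servings → $8.02.
The minimum over all feasible corners is $2.63.

$2.63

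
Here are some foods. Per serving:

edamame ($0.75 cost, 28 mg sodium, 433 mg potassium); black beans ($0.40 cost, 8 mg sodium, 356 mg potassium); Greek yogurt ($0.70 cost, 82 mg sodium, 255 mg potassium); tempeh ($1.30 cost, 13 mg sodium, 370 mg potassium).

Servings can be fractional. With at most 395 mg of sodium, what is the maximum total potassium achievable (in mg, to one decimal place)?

17577.5 mg

Potassium per mg sodium: black beans 44.5, tempeh 28.46, edamame 15.46, Greek yogurt 3.11.
With no serving limits, spend the whole sodium allowance on black beans: 395 mg / 8 mg × 356 mg = 17577.5 mg.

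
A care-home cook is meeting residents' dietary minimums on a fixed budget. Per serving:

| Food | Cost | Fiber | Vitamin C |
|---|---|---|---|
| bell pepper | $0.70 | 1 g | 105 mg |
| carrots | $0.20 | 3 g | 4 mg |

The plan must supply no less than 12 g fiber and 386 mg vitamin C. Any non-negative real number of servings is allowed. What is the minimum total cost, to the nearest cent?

This is a tiny linear program; its minimum lies at a vertex of the feasible set. List the vertices and price them.
bell pepper only: max(12/1, 386/105) = 12 servings → $8.40.
carrots only: max(12/3, 386/4) = 96.5 servings → $19.30.
bell pepper + carrots with both tight: 3.569 servings and 2.81 servings → $3.06.
So the least-cost plan costs $3.06.

$3.06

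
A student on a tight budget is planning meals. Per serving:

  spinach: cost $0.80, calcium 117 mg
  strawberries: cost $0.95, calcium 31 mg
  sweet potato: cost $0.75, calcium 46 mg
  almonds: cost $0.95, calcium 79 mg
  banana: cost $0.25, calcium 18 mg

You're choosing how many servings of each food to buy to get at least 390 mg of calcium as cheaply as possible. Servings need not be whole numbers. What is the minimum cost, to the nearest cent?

$2.67

Cost per mg of calcium: spinach $0.0068, almonds $0.0120, banana $0.0139, sweet potato $0.0163, strawberries $0.0306.
With no serving limits, use only spinach: 390 mg / 117 mg = 3.333 servings × $0.80 = $2.67.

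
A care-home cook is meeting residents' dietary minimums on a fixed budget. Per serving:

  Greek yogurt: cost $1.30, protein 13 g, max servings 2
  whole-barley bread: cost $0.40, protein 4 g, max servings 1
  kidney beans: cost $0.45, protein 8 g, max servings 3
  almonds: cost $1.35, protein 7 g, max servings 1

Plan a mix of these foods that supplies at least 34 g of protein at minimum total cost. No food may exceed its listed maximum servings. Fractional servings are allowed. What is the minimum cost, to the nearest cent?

$2.35

Cost per g of protein: kidney beans $0.0563, Greek yogurt $0.1000, whole-barley bread $0.1000, almonds $0.1929.
Take 3 servings of kidney beans: +24.0 g protein for $1.35 (total $1.35, still need 10.0 g).
Take 0.7692 servings of Greek yogurt: +10.0 g protein for $1.00 (total $2.35, still need 0.0 g).
Greedy by cheapest-per-g is optimal for a single linear constraint, so the minimum cost is $2.35.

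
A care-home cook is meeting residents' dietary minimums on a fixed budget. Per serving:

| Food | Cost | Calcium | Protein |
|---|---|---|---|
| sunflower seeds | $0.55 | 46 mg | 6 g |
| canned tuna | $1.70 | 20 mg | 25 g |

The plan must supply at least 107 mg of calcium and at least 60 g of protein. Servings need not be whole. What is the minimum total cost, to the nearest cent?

$4.28

Check every corner: each single food scaled to meet both minima, and each pair solved so both constraints bind.
sunflower seeds only: max(107/46, 60/6) = 10 servings → $5.50.
canned tuna only: max(107/20, 60/25) = 5.35 servings → $9.10.
sunflower seeds + canned tuna with both tight: 1.432 servings and 2.056 servings → $4.28.
So the least-cost plan costs $4.28.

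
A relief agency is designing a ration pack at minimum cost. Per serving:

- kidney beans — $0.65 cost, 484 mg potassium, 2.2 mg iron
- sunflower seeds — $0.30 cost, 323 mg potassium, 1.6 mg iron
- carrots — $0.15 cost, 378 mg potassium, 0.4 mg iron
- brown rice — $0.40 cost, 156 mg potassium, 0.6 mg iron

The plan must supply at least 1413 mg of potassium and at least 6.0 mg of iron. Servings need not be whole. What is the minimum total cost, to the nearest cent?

$1.18

A basic optimal solution has at most two foods positive. Try each food alone and each pair with both targets met exactly.
kidney beans only: max(1413/484, 6.0/2.2) = 2.919 servings → $1.90.
sunflower seeds only: max(1413/323, 6.0/1.6) = 4.375 servings → $1.31.
carrots only: max(1413/378, 6.0/0.4) = 15 servings → $2.25.
brown rice only: max(1413/156, 6.0/0.6) = 10 servings → $4.00.
kidney beans + sunflower seeds with both targets exact would need a negative amount; discard.
kidney beans + carrots with both tight: 2.669 servings and 0.3207 servings → $1.78.
kidney beans + brown rice with both tight: 1.67 servings and 3.875 servings → $2.64.
sunflower seeds + carrots with both tight: 3.58 servings and 0.6787 servings → $1.18.
sunflower seeds + brown rice with both tight: 1.581 servings and 5.785 servings → $2.79.
carrots + brown rice with both targets exact would need a negative amount; discard.
The minimum over all feasible corners is $1.18.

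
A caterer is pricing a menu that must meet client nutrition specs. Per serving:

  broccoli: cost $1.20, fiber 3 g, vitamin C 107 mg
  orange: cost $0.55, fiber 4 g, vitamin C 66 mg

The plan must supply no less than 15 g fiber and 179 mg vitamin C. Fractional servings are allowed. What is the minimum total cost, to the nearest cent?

Two binding constraints pin down two serving amounts, so the optimal mix uses at most two foods. The candidates are each food alone (scaled to the tighter of fiber/vitamin C) and each pair with both constraints tight.
broccoli only: max(15/3, 179/107) = 5 servings → $6.00.
orange only: max(15/4, 179/66) = 3.75 servings → $2.06.
broccoli + orange: intersection lies outside the first quadrant.
So the least-cost plan costs $2.06.

$2.06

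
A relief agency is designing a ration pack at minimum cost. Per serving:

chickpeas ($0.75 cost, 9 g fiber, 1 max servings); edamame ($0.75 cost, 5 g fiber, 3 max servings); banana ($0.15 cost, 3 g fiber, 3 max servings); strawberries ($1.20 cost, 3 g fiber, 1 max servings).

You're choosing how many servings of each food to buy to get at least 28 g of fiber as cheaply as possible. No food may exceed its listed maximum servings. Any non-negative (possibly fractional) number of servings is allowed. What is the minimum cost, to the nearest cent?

Cost per g of fiber: banana $0.0500, chickpeas $0.0833, edamame $0.1500, strawberries $0.4000.
Take 3 servings of banana: +9.0 g fiber for $0.45 (total $0.45, still need 19.0 g).
Take 1 serving of chickpeas: +9.0 g fiber for $0.75 (total $1.20, still need 10.0 g).
Take 2 servings of edamame: +10.0 g fiber for $1.50 (total $2.70, still need 0.0 g).
Filling from the cheapest source first is optimal under one linear minimum: $2.70.

$2.70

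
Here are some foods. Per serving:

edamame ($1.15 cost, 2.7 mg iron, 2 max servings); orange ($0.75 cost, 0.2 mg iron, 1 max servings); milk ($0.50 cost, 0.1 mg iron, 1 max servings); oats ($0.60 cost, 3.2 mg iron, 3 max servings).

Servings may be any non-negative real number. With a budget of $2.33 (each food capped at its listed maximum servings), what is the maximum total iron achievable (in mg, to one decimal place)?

10.8 mg

Iron per dollar: oats 5.333, edamame 2.348, orange 0.2667, milk 0.2.
Take 3 servings of oats: spends $1.80, +9.6 mg iron (running total 9.6 mg).
Take 0.4609 servings of edamame: spends $0.53, +1.2 mg iron (running total 10.8 mg).
Filling greedily by iron-per-dollar is optimal for one linear limit, giving 10.8 mg.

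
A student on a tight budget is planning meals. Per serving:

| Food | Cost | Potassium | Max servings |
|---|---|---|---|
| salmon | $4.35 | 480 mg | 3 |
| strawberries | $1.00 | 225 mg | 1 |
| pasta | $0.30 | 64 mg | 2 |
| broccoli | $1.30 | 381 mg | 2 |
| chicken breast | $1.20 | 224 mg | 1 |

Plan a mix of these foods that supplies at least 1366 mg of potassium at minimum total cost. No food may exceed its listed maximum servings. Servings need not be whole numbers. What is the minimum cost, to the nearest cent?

$5.64

Cost per mg of potassium: broccoli $0.0034, strawberries $0.0044, pasta $0.0047, chicken breast $0.0054, salmon $0.0091.
Take 2 servings of broccoli: +762.0 mg potassium for $2.60 (total $2.60, still need 604.0 mg).
Take 1 serving of strawberries: +225.0 mg potassium for $1.00 (total $3.60, still need 379.0 mg).
Take 2 servings of pasta: +128.0 mg potassium for $0.60 (total $4.20, still need 251.0 mg).
Take 1 serving of chicken breast: +224.0 mg potassium for $1.20 (total $5.40, still need 27.0 mg).
Take 0.05625 servings of salmon: +27.0 mg potassium for $0.24 (total $5.64, still need 0.0 mg).
Greedy by cheapest-per-mg is optimal for a single linear constraint, so the minimum cost is $5.64.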